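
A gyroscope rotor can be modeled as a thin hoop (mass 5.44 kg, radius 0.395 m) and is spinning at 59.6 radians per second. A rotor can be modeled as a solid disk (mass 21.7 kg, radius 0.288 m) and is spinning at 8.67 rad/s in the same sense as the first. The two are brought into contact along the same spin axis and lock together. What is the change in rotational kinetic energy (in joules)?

The coupling torques are internal; angular momentum about the shared axis is conserved.
Moments of inertia: I_A = (5.44)(0.395)² = 0.8488 kg·m²; I_B = ½(21.7)(0.288)² = 0.8999 kg·m².
Taking A's sense as positive: L = (0.8488)(59.6) + (0.8999)(8.67) = 58.39 kg·m²·rad/s.
Combined I = 0.8488 + 0.8999 = 1.749 kg·m².
ω_f = L / I = 58.39 / 1.749 = 33.39 rad/s.
KE_i = ½ΣIω² = 1541 J; KE_f = ½(1.749)(33.39)² = 974.8 J.

ΔKE ≈ -567 J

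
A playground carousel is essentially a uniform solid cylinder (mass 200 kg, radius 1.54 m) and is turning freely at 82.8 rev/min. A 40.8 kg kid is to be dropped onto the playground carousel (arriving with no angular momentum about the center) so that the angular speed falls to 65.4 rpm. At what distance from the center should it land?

r ≈ 1.24 m

The added mass arrives with no angular momentum about the center, and any external torque about the center is negligible, so the system's angular momentum is conserved.
I_p = ½(200)(1.54)² = 237.2 kg·m².
I_p ω_i = (I_p + m r²) ω_f ⇒ m r² = I_p(ω_i/ω_f − 1) = 237.2(82.8/65.4 − 1) = 63.10 kg·m².
r = √(63.10/40.8) = 1.244 m.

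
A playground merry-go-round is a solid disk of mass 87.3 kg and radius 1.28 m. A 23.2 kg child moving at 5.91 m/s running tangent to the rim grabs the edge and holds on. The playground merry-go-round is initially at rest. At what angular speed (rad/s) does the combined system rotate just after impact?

The axle reaction passes through the axle and exerts no torque about it; angular momentum about the axle is conserved through the impact.
I_p = ½(87.3)(1.28)² = 71.52 kg·m². Taking the sense of the child's angular momentum as positive, L_{child} = m v R = (23.2)(5.91)(1.28) = 175.5 kg·m²/s.
L_i = 0 + 175.5 = 175.5 kg·m²/s.
After sticking, I_f = I_p + m R² = 71.52 + (23.2)(1.28)² = 109.5 kg·m².
ω_f = L_i / I_f = 175.5 / 109.5 = 1.602 rad/s.

|ω_f| ≈ 1.60 rad/s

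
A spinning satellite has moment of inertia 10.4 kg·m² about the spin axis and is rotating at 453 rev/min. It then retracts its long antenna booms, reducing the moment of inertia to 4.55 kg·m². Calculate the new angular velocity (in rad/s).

No external torque acts about the spin axis, so angular momentum is conserved.
ω₂ = I₁ω₁ / I₂ = (10.40)(453 rpm) / (4.550) = 1035 rpm = 108.4 rad/s.

ω₂ ≈ 108 rad/s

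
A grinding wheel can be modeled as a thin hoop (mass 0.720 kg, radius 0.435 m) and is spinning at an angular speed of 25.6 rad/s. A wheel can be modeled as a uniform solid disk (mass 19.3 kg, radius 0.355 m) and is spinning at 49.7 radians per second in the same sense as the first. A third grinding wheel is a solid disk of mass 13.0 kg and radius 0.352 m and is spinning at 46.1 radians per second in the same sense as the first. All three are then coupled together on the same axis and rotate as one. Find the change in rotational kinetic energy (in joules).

ΔKE ≈ -35.9 J

No external torque acts about the common axis, so total angular momentum is conserved.
Moments of inertia: I_A = (0.720)(0.435)² = 0.1362 kg·m²; I_B = ½(19.3)(0.355)² = 1.216 kg·m²; I_C = ½(13.0)(0.352)² = 0.8054 kg·m².
Taking A's sense as positive: L = (0.1362)(25.6) + (1.216)(49.7) + (0.8054)(46.1) = 101.1 kg·m²·rad/s.
Combined I = 0.1362 + 1.216 + 0.8054 = 2.158 kg·m².
ω_f = L / I = 101.1 / 2.158 = 46.83 rad/s.
KE_i = ½ΣIω² = 2402 J; KE_f = ½(2.158)(46.83)² = 2367 J.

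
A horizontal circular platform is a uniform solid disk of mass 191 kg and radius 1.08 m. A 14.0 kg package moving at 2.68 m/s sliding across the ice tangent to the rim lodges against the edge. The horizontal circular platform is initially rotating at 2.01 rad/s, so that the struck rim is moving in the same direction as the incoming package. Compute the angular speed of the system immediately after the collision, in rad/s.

|ω_f| ≈ 2.07 rad/s

About the central axle the impulsive forces during the collision are internal, so angular momentum about that axis is conserved.
I_p = ½(191)(1.08)² = 111.4 kg·m². Taking the sense of the package's angular momentum as positive, L_{package} = m v R = (14.0)(2.68)(1.08) = 40.52 kg·m²/s.
L_i = +I_p ω_p + m v R = +(111.4)(2.01) + 40.52 = 264.4 kg·m²/s.
After sticking, I_f = I_p + m R² = 111.4 + (14.0)(1.08)² = 127.7 kg·m².
ω_f = L_i / I_f = 264.4 / 127.7 = 2.070 rad/s.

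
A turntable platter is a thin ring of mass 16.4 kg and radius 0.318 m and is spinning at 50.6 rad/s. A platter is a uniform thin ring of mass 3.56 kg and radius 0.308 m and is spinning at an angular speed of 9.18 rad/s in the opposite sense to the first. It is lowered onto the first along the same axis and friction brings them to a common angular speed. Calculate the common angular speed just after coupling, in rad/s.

The coupling torques are internal; angular momentum about the shared axis is conserved.
Moments of inertia: I_A = (16.4)(0.318)² = 1.658 kg·m²; I_B = (3.56)(0.308)² = 0.3377 kg·m².
Taking A's sense as positive: L = (1.658)(50.6) − (0.3377)(9.18) = 80.82 kg·m²·rad/s.
Combined I = 1.658 + 0.3377 = 1.996 kg·m².
ω_f = L / I = 80.82 / 1.996 = 40.49 rad/s.

|ω_f| ≈ 40.5 rad/s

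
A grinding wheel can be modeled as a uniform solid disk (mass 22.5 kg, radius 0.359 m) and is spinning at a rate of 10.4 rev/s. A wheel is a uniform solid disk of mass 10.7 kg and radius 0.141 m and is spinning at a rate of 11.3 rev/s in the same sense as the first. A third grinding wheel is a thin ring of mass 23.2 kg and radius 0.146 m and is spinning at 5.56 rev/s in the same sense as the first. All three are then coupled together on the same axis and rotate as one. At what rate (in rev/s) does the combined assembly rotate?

The coupling torques are internal; angular momentum about the shared axis is conserved.
Moments of inertia: I_A = ½(22.5)(0.359)² = 1.450 kg·m²; I_B = ½(10.7)(0.141)² = 0.1064 kg·m²; I_C = (23.2)(0.146)² = 0.4945 kg·m².
Taking A's sense as positive: L = (1.450)(10.4) + (0.1064)(11.3) + (0.4945)(5.56) = 19.03 kg·m²·rev/s.
Combined I = 1.450 + 0.1064 + 0.4945 = 2.051 kg·m².
ω_f = L / I = 19.03 / 2.051 = 9.280 rev/s.

|ω_f| ≈ 9.28 rev/s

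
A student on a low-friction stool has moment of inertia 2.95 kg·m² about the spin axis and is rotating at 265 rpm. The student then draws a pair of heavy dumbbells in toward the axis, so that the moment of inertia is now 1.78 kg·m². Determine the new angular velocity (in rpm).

Angular momentum about the spin axis is conserved since the torque about it is zero.
ω₂ = I₁ω₁ / I₂ = (2.950)(265 rpm) / (1.780) = 439.2 rpm.

ω₂ ≈ 439 rpm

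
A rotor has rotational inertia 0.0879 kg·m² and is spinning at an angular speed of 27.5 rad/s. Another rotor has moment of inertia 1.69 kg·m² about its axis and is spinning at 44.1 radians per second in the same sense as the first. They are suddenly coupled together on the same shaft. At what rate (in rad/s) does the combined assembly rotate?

|ω_f| ≈ 43.3 rad/s

The coupling torques are internal; angular momentum about the shared axis is conserved.
Taking A's sense as positive: L = (0.08790)(27.5) + (1.690)(44.1) = 76.95 kg·m²·rad/s.
Combined I = 0.08790 + 1.690 = 1.778 kg·m².
ω_f = L / I = 76.95 / 1.778 = 43.28 rad/s.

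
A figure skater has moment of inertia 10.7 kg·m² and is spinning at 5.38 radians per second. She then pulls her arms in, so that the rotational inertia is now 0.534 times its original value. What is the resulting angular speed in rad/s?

With no external torque about the axis, L is conserved: I₁ω₁ = I₂ω₂.
I₂ = 0.534 × 10.7 = 5.714 kg·m².
ω₂ = I₁ω₁ / I₂ = (10.70)(5.38 rad/s) / (5.714) = 10.07 rad/s.

ω₂ ≈ 10.1 rad/s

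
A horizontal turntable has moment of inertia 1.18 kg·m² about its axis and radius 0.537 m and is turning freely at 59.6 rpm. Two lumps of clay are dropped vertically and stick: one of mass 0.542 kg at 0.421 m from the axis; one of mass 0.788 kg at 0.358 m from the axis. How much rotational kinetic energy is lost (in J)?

No external torque acts about the axis; L_before = L_after.
Added inertia Σmr² = (0.542)(0.421)² + (0.788)(0.358)² = 0.1971 kg·m²; I_f = 1.180 + 0.1971 = 1.377 kg·m².
ω_f = I_p ω_i / I_f = (1.180)(59.6) / 1.377 = 51.07 rpm.
KE_i = ½(1.180)(6.241 rad/s)² = 22.98 J; KE_f = ½(1.377)(5.348)² = 19.69 J.

energy lost ≈ 3.29 J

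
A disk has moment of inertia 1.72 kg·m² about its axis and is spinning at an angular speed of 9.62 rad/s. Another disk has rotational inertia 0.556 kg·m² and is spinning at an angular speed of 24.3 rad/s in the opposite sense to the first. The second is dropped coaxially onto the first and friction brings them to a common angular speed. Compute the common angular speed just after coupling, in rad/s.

The coupling torques are internal; angular momentum about the shared axis is conserved.
Taking A's sense as positive: L = (1.720)(9.62) − (0.5560)(24.3) = 3.036 kg·m²·rad/s.
Combined I = 1.720 + 0.5560 = 2.276 kg·m².
ω_f = L / I = 3.036 / 2.276 = 1.334 rad/s.

|ω_f| ≈ 1.33 rad/s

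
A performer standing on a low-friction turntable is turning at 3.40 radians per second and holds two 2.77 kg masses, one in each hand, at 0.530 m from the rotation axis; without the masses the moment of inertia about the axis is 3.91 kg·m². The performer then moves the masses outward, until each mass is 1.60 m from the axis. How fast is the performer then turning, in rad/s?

ω₂ ≈ 1.03 rad/s

With no external torque about the axis, L is conserved: I₁ω₁ = I₂ω₂.
I₁ = 3.91 + 2(2.77)(0.530)² = 5.466 kg·m²; I₂ = 3.91 + 2(2.77)(1.60)² = 18.09 kg·m².
ω₂ = I₁ω₁ / I₂ = (5.466)(3.40 rad/s) / (18.09) = 1.027 rad/s.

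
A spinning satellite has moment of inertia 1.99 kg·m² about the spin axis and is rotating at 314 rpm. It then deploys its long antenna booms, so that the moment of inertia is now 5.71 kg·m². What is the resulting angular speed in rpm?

With no external torque about the axis, L is conserved: I₁ω₁ = I₂ω₂.
ω₂ = I₁ω₁ / I₂ = (1.990)(314 rpm) / (5.710) = 109.4 rpm.

ω₂ ≈ 109 rpm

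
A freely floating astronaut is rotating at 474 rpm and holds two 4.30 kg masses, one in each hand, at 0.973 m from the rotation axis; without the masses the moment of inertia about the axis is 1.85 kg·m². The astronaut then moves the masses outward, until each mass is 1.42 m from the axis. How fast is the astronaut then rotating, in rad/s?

With no external torque about the axis, L is conserved: I₁ω₁ = I₂ω₂.
I₁ = 1.85 + 2(4.30)(0.973)² = 9.992 kg·m²; I₂ = 1.85 + 2(4.30)(1.42)² = 19.19 kg·m².
ω₂ = I₁ω₁ / I₂ = (9.992)(474 rpm) / (19.19) = 246.8 rpm = 25.84 rad/s.

ω₂ ≈ 25.8 rad/s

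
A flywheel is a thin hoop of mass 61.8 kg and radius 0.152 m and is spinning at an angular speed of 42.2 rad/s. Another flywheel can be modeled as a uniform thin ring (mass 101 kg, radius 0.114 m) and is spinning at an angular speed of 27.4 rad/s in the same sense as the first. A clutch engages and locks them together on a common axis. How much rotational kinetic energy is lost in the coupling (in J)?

ΔKE lost ≈ 74.9 J

No external torque acts about the common axis, so total angular momentum is conserved.
Moments of inertia: I_A = (61.8)(0.152)² = 1.428 kg·m²; I_B = (101)(0.114)² = 1.313 kg·m².
Taking A's sense as positive: L = (1.428)(42.2) + (1.313)(27.4) = 96.22 kg·m²·rad/s.
Combined I = 1.428 + 1.313 = 2.740 kg·m².
ω_f = L / I = 96.22 / 2.740 = 35.11 rad/s.
KE_i = ½ΣIω² = 1764 J; KE_f = ½(2.740)(35.11)² = 1689 J.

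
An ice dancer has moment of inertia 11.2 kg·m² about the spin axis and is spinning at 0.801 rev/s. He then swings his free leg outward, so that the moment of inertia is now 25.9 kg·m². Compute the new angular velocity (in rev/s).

With no external torque about the axis, L is conserved: I₁ω₁ = I₂ω₂.
ω₂ = I₁ω₁ / I₂ = (11.20)(0.801 rev/s) / (25.90) = 0.3464 rev/s.

ω₂ ≈ 0.346 rev/s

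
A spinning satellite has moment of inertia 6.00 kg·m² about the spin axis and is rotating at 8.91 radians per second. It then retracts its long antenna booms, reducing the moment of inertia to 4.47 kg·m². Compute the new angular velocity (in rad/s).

Angular momentum about the spin axis is conserved since the torque about it is zero.
ω₂ = I₁ω₁ / I₂ = (6.000)(8.91 rad/s) / (4.470) = 11.96 rad/s.

ω₂ ≈ 12.0 rad/s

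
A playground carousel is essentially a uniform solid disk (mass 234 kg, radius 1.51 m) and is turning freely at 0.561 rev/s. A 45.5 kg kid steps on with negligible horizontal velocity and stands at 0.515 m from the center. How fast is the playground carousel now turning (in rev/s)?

No external torque acts about the center; L_before = L_after.
I_p = ½(234)(1.51)² = 266.8 kg·m².
Added inertia Σmr² = (45.5)(0.515)² = 12.07 kg·m²; I_f = 266.8 + 12.07 = 278.8 kg·m².
ω_f = I_p ω_i / I_f = (266.8)(0.561) / 278.8 = 0.5367 rev/s.

ω_f ≈ 0.537 rev/s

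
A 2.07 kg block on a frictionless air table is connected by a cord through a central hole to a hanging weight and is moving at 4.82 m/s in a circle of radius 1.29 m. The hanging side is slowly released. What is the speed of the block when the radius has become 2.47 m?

The only horizontal force on the mass is along the cord (radial), so it exerts no torque about the hole and angular momentum m v r is conserved.
v₂ = v₁ r₁ / r₂ = (4.82)(1.29) / (2.47) = 2.517 m/s.

v₂ ≈ 2.52 m/s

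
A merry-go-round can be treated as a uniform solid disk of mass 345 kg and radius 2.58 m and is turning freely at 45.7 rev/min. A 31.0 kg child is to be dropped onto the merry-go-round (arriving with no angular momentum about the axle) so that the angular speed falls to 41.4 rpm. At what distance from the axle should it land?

r ≈ 1.96 m

No external torque acts about the axle; L_before = L_after.
I_p = ½(345)(2.58)² = 1148 kg·m².
I_p ω_i = (I_p + m r²) ω_f ⇒ m r² = I_p(ω_i/ω_f − 1) = 1148(45.7/41.4 − 1) = 119.3 kg·m².
r = √(119.3/31.0) = 1.961 m.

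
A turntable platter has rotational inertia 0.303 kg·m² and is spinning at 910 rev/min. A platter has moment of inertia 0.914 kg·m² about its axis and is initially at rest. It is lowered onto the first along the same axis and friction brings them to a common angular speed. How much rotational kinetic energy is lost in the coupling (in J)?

No external torque acts about the common axis, so total angular momentum is conserved.
Taking A's sense as positive: L = (0.3030)(910) = 275.7 kg·m²·rpm.
Combined I = 0.3030 + 0.9140 = 1.217 kg·m².
ω_f = L / I = 275.7 / 1.217 = 226.6 rpm.
KE_i = ½ΣIω² = 1376 J; KE_f = ½(1.217)(23.73)² = 342.5 J.

ΔKE lost ≈ 1030 J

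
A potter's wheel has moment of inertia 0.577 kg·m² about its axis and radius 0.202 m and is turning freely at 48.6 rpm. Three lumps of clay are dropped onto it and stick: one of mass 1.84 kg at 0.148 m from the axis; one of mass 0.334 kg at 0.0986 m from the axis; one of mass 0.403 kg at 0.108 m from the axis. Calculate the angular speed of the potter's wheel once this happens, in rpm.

ω_f ≈ 44.8 rpm

No external torque acts about the axis; L_before = L_after.
Added inertia Σmr² = (1.84)(0.148)² + (0.334)(0.0986)² + (0.403)(0.108)² = 0.04825 kg·m²; I_f = 0.5770 + 0.04825 = 0.6253 kg·m².
ω_f = I_p ω_i / I_f = (0.5770)(48.6) / 0.6253 = 44.85 rpm.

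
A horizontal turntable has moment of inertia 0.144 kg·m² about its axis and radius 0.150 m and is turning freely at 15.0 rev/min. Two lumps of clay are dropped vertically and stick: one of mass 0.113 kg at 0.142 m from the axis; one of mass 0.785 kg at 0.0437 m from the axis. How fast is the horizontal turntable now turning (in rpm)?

ω_f ≈ 14.6 rpm

No external torque acts about the axis; L_before = L_after.
Added inertia Σmr² = (0.113)(0.142)² + (0.785)(0.0437)² = 0.003778 kg·m²; I_f = 0.1440 + 0.003778 = 0.1478 kg·m².
ω_f = I_p ω_i / I_f = (0.1440)(15.0) / 0.1478 = 14.62 rpm.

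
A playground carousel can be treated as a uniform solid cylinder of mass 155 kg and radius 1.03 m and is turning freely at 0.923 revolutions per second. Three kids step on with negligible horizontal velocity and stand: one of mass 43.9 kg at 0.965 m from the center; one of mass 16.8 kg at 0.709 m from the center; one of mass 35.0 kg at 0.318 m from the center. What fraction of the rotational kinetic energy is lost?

No external torque acts about the center; L_before = L_after.
I_p = ½(155)(1.03)² = 82.22 kg·m².
Added inertia Σmr² = (43.9)(0.965)² + (16.8)(0.709)² + (35.0)(0.318)² = 52.87 kg·m²; I_f = 82.22 + 52.87 = 135.1 kg·m².
ω_f = I_p ω_i / I_f = (82.22)(0.923) / 135.1 = 0.5618 rev/s.
KE_i = ½(82.22)(5.799 rad/s)² = 1383 J; KE_f = ½(135.1)(3.530)² = 841.5 J.
Fraction lost = 0.3913.

fraction ≈ 0.391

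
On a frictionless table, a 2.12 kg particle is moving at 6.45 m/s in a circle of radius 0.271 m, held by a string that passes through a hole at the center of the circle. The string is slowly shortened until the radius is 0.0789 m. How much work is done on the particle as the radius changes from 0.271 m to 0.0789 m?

W ≈ 476 J

Central (radial) force ⇒ zero torque about the center ⇒ m v r is constant.
v₂ = v₁ r₁ / r₂ = (6.45)(0.271) / (0.0789) = 22.15 m/s.
W = ΔKE = ½m(v₂² − v₁²) = 476.1 J.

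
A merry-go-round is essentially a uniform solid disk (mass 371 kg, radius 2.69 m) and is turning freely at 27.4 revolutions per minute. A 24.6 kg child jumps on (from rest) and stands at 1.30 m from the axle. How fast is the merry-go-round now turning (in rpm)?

No external torque acts about the axle; L_before = L_after.
I_p = ½(371)(2.69)² = 1342 kg·m².
Added inertia Σmr² = (24.6)(1.30)² = 41.57 kg·m²; I_f = 1342 + 41.57 = 1384 kg·m².
ω_f = I_p ω_i / I_f = (1342)(27.4) / 1384 = 26.58 rpm.

ω_f ≈ 26.6 rpm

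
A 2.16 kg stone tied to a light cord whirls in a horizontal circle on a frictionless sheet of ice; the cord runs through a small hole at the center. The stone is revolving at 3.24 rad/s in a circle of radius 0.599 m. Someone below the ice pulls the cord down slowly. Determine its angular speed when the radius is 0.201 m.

No torque about the axis ⇒ m r₁² ω₁ = m r₂² ω₂.
ω₂ = ω₁ (r₁/r₂)² = (3.24)(0.599/0.201)² = 28.77 rad/s.

ω₂ ≈ 28.8 rad/s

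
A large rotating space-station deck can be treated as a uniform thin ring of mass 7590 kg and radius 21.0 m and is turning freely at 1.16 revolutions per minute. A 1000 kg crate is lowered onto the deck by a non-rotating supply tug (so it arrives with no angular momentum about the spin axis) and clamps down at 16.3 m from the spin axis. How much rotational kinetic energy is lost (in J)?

The added mass arrives with no angular momentum about the spin axis, and any external torque about the spin axis is negligible, so the system's angular momentum is conserved.
I_p = (7590)(21.0)² = 3.347e+06 kg·m².
Added inertia Σmr² = (1000)(16.3)² = 2.657e+05 kg·m²; I_f = 3.347e+06 + 2.657e+05 = 3.613e+06 kg·m².
ω_f = I_p ω_i / I_f = (3.347e+06)(1.16) / 3.613e+06 = 1.075 rpm.
KE_i = ½(3.347e+06)(0.1215 rad/s)² = 24700 J; KE_f = ½(3.613e+06)(0.1125)² = 22880 J.

energy lost ≈ 1820 J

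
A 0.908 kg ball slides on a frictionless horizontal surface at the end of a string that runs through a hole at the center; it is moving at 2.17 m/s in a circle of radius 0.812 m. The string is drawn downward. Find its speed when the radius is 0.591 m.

Central (radial) force ⇒ zero torque about the center ⇒ m v r is constant.
v₂ = v₁ r₁ / r₂ = (2.17)(0.812) / (0.591) = 2.981 m/s.

v₂ ≈ 2.98 m/s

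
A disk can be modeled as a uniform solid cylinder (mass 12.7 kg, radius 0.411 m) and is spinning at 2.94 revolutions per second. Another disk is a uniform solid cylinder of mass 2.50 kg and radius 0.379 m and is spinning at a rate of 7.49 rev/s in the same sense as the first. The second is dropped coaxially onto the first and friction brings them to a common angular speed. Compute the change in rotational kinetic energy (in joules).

ΔKE ≈ -62.9 J

No external torque acts about the common axis, so total angular momentum is conserved.
Moments of inertia: I_A = ½(12.7)(0.411)² = 1.073 kg·m²; I_B = ½(2.50)(0.379)² = 0.1796 kg·m².
Taking A's sense as positive: L = (1.073)(2.94) + (0.1796)(7.49) = 4.498 kg·m²·rev/s.
Combined I = 1.073 + 0.1796 = 1.252 kg·m².
ω_f = L / I = 4.498 / 1.252 = 3.592 rev/s.
KE_i = ½ΣIω² = 381.8 J; KE_f = ½(1.252)(22.57)² = 319.0 J.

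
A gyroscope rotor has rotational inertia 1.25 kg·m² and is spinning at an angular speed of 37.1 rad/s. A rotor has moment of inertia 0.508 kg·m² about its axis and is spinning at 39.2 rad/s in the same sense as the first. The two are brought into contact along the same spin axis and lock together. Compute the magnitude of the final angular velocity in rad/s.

|ω_f| ≈ 37.7 rad/s

The coupling torques are internal; angular momentum about the shared axis is conserved.
Taking A's sense as positive: L = (1.250)(37.1) + (0.5080)(39.2) = 66.29 kg·m²·rad/s.
Combined I = 1.250 + 0.5080 = 1.758 kg·m².
ω_f = L / I = 66.29 / 1.758 = 37.71 rad/s.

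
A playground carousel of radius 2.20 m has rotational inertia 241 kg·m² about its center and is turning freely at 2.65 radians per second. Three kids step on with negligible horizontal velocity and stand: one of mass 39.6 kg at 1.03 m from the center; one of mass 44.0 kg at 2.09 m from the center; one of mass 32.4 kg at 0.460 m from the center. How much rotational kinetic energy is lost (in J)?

No external torque acts about the center; L_before = L_after.
Added inertia Σmr² = (39.6)(1.03)² + (44.0)(2.09)² + (32.4)(0.460)² = 241.1 kg·m²; I_f = 241.0 + 241.1 = 482.1 kg·m².
ω_f = I_p ω_i / I_f = (241.0)(2.65) / 482.1 = 1.325 rad/s.
KE_i = ½(241.0)(2.650 rad/s)² = 846.2 J; KE_f = ½(482.1)(1.325)² = 423.0 J.

energy lost ≈ 423 J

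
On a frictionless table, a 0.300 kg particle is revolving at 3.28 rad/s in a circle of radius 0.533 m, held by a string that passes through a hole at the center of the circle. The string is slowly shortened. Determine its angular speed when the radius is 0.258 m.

ω₂ ≈ 14.0 rad/s

The constraining force is radial, so m r² ω about the center is conserved.
ω₂ = ω₁ (r₁/r₂)² = (3.28)(0.533/0.258)² = 14.00 rad/s.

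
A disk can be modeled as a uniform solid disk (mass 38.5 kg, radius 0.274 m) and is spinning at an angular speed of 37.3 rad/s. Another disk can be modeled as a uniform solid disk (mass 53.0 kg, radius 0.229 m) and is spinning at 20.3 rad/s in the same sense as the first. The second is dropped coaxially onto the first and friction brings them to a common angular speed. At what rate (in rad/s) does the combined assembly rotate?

|ω_f| ≈ 29.0 rad/s

The coupling torques are internal; angular momentum about the shared axis is conserved.
Moments of inertia: I_A = ½(38.5)(0.274)² = 1.445 kg·m²; I_B = ½(53.0)(0.229)² = 1.390 kg·m².
Taking A's sense as positive: L = (1.445)(37.3) + (1.390)(20.3) = 82.12 kg·m²·rad/s.
Combined I = 1.445 + 1.390 = 2.835 kg·m².
ω_f = L / I = 82.12 / 2.835 = 28.97 rad/s.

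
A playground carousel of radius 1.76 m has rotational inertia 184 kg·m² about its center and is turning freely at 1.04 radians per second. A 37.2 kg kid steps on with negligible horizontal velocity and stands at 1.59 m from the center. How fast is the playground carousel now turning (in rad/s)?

ω_f ≈ 0.688 rad/s

No external torque acts about the center; L_before = L_after.
Added inertia Σmr² = (37.2)(1.59)² = 94.05 kg·m²; I_f = 184.0 + 94.05 = 278.0 kg·m².
ω_f = I_p ω_i / I_f = (184.0)(1.04) / 278.0 = 0.6882 rad/s.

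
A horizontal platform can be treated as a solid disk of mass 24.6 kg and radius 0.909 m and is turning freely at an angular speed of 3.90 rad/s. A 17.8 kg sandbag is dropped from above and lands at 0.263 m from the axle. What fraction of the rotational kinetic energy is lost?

No external torque acts about the axle; L_before = L_after.
I_p = ½(24.6)(0.909)² = 10.16 kg·m².
Added inertia Σmr² = (17.8)(0.263)² = 1.231 kg·m²; I_f = 10.16 + 1.231 = 11.39 kg·m².
ω_f = I_p ω_i / I_f = (10.16)(3.90) / 11.39 = 3.479 rad/s.
KE_i = ½(10.16)(3.900 rad/s)² = 77.29 J; KE_f = ½(11.39)(3.479)² = 68.94 J.
Fraction lost = 0.1081.

fraction ≈ 0.108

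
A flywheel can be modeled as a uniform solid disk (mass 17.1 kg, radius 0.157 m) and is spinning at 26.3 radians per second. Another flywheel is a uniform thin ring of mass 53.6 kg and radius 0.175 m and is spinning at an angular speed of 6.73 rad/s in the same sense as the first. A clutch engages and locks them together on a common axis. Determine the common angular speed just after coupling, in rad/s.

No external torque acts about the common axis, so total angular momentum is conserved.
Moments of inertia: I_A = ½(17.1)(0.157)² = 0.2107 kg·m²; I_B = (53.6)(0.175)² = 1.641 kg·m².
Taking A's sense as positive: L = (0.2107)(26.3) + (1.641)(6.73) = 16.59 kg·m²·rad/s.
Combined I = 0.2107 + 1.641 = 1.852 kg·m².
ω_f = L / I = 16.59 / 1.852 = 8.957 rad/s.

|ω_f| ≈ 8.96 rad/s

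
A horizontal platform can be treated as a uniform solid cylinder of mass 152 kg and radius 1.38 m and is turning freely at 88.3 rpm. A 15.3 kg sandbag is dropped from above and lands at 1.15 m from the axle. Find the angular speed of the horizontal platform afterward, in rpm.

ω_f ≈ 77.5 rpm

The added mass arrives with no angular momentum about the axle, and any external torque about the axle is negligible, so the system's angular momentum is conserved.
I_p = ½(152)(1.38)² = 144.7 kg·m².
Added inertia Σmr² = (15.3)(1.15)² = 20.23 kg·m²; I_f = 144.7 + 20.23 = 165.0 kg·m².
ω_f = I_p ω_i / I_f = (144.7)(88.3) / 165.0 = 77.47 rpm.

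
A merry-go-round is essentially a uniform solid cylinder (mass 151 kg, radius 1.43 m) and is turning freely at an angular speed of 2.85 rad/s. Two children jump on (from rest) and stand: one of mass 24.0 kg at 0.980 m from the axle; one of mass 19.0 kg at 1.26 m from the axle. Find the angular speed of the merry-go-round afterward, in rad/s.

No external torque acts about the axle; L_before = L_after.
I_p = ½(151)(1.43)² = 154.4 kg·m².
Added inertia Σmr² = (24.0)(0.980)² + (19.0)(1.26)² = 53.21 kg·m²; I_f = 154.4 + 53.21 = 207.6 kg·m².
ω_f = I_p ω_i / I_f = (154.4)(2.85) / 207.6 = 2.119 rad/s.

ω_f ≈ 2.12 rad/s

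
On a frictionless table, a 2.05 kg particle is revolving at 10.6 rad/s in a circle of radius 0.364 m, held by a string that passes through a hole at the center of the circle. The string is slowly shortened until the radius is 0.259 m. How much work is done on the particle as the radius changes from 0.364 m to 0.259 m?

W ≈ 14.9 J

No torque about the axis ⇒ m r₁² ω₁ = m r₂² ω₂.
ω₂ = ω₁ (r₁/r₂)² = (10.6)(0.364/0.259)² = 20.94 rad/s.
W = ΔKE = ½m(v₂² − v₁²) = 14.88 J.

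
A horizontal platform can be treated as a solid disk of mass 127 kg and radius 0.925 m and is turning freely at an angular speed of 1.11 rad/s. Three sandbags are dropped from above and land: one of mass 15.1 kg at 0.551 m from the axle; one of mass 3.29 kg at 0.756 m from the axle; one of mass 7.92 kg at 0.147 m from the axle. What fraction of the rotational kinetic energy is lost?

No external torque acts about the axle; L_before = L_after.
I_p = ½(127)(0.925)² = 54.33 kg·m².
Added inertia Σmr² = (15.1)(0.551)² + (3.29)(0.756)² + (7.92)(0.147)² = 6.636 kg·m²; I_f = 54.33 + 6.636 = 60.97 kg·m².
ω_f = I_p ω_i / I_f = (54.33)(1.11) / 60.97 = 0.9892 rad/s.
KE_i = ½(54.33)(1.110 rad/s)² = 33.47 J; KE_f = ½(60.97)(0.9892)² = 29.83 J.
Fraction lost = 0.1088.

fraction ≈ 0.109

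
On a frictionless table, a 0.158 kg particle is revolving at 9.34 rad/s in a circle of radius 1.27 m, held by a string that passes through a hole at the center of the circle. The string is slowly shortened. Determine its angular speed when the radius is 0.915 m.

ω₂ ≈ 18.0 rad/s

No torque about the axis ⇒ m r₁² ω₁ = m r₂² ω₂.
ω₂ = ω₁ (r₁/r₂)² = (9.34)(1.27/0.915)² = 17.99 rad/s.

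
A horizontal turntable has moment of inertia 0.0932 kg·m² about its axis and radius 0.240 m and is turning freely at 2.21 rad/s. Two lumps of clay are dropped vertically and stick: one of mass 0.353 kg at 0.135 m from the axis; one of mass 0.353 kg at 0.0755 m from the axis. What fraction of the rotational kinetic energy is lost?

fraction ≈ 0.0831

No external torque acts about the axis; L_before = L_after.
Added inertia Σmr² = (0.353)(0.135)² + (0.353)(0.0755)² = 0.008446 kg·m²; I_f = 0.09320 + 0.008446 = 0.1016 kg·m².
ω_f = I_p ω_i / I_f = (0.09320)(2.21) / 0.1016 = 2.026 rad/s.
KE_i = ½(0.09320)(2.210 rad/s)² = 0.2276 J; KE_f = ½(0.1016)(2.026)² = 0.2087 J.
Fraction lost = 0.08309.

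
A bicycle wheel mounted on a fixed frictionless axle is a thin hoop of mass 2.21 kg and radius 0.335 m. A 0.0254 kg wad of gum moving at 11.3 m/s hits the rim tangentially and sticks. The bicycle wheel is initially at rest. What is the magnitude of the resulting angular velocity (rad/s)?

|ω_f| ≈ 0.383 rad/s

About the axle the impulsive forces during the collision are internal, so angular momentum about that axis is conserved.
I_p = (2.21)(0.335)² = 0.2480 kg·m². Taking the sense of the wad of gum's angular momentum as positive, L_{wad} = m v R = (0.0254)(11.3)(0.335) = 0.09615 kg·m²/s.
L_i = 0 + 0.09615 = 0.09615 kg·m²/s.
After sticking, I_f = I_p + m R² = 0.2480 + (0.0254)(0.335)² = 0.2509 kg·m².
ω_f = L_i / I_f = 0.09615 / 0.2509 = 0.3833 rad/s.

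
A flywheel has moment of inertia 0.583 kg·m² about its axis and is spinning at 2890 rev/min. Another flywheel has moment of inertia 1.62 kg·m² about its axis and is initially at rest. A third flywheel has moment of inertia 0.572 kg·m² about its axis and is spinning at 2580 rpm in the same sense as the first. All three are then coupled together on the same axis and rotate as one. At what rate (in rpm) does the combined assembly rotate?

|ω_f| ≈ 1140 rpm

The coupling torques are internal; angular momentum about the shared axis is conserved.
Taking A's sense as positive: L = (0.5830)(2890) + (0.5720)(2580) = 3161 kg·m²·rpm.
Combined I = 0.5830 + 1.620 + 0.5720 = 2.775 kg·m².
ω_f = L / I = 3161 / 2.775 = 1139 rpm.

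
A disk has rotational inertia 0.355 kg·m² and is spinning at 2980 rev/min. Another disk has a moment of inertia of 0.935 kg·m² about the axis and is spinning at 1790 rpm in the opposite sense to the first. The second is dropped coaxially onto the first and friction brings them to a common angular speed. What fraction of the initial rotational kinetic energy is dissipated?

No external torque acts about the common axis, so total angular momentum is conserved.
Taking A's sense as positive: L = (0.3550)(2980) − (0.9350)(1790) = -615.8 kg·m²·rpm.
Combined I = 0.3550 + 0.9350 = 1.290 kg·m².
ω_f = L / I = -615.8 / 1.290 = -477.3 rpm.
KE_i = ½ΣIω² = 33710 J; KE_f = ½(1.290)(49.99)² = 1612 J.
Fraction dissipated = (KE_i − KE_f)/KE_i = 0.9522.

fraction ≈ 0.952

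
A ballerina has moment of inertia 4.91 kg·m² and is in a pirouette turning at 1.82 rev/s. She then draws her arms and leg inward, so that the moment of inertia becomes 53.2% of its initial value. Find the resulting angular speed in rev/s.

Angular momentum about the spin axis is conserved since the torque about it is zero.
I₂ = 0.532 × 4.91 = 2.612 kg·m².
ω₂ = I₁ω₁ / I₂ = (4.910)(1.82 rev/s) / (2.612) = 3.421 rev/s.

ω₂ ≈ 3.42 rev/s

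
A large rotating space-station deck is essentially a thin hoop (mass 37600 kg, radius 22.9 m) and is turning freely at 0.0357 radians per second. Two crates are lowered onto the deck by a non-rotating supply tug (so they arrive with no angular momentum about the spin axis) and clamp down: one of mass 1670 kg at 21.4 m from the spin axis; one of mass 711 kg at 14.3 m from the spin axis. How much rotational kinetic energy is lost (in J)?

energy lost ≈ 554 J

The added mass arrives with no angular momentum about the spin axis, and any external torque about the spin axis is negligible, so the system's angular momentum is conserved.
I_p = (37600)(22.9)² = 1.972e+07 kg·m².
Added inertia Σmr² = (1670)(21.4)² + (711)(14.3)² = 9.102e+05 kg·m²; I_f = 1.972e+07 + 9.102e+05 = 2.063e+07 kg·m².
ω_f = I_p ω_i / I_f = (1.972e+07)(0.0357) / 2.063e+07 = 0.03412 rad/s.
KE_i = ½(1.972e+07)(0.03570 rad/s)² = 12570 J; KE_f = ½(2.063e+07)(0.03412)² = 12010 J.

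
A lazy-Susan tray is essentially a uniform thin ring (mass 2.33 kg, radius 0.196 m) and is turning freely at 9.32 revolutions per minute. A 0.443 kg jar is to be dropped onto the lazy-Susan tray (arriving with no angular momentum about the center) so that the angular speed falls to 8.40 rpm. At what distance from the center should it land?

r ≈ 0.149 m

No external torque acts about the center; L_before = L_after.
I_p = (2.33)(0.196)² = 0.08951 kg·m².
I_p ω_i = (I_p + m r²) ω_f ⇒ m r² = I_p(ω_i/ω_f − 1) = 0.08951(9.32/8.40 − 1) = 0.009803 kg·m².
r = √(0.009803/0.443) = 0.1488 m.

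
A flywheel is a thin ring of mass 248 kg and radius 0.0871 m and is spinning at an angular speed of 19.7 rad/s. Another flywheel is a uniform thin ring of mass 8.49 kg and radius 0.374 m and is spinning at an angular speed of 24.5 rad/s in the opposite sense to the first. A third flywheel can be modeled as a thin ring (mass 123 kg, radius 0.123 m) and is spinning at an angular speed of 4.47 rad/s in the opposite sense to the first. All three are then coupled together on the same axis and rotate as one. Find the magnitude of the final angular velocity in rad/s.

The coupling torques are internal; angular momentum about the shared axis is conserved.
Moments of inertia: I_A = (248)(0.0871)² = 1.881 kg·m²; I_B = (8.49)(0.374)² = 1.188 kg·m²; I_C = (123)(0.123)² = 1.861 kg·m².
Taking A's sense as positive: L = (1.881)(19.7) − (1.188)(24.5) − (1.861)(4.47) = -0.3488 kg·m²·rad/s.
Combined I = 1.881 + 1.188 + 1.861 = 4.930 kg·m².
ω_f = L / I = -0.3488 / 4.930 = -0.07076 rad/s.

|ω_f| ≈ 0.0708 rad/s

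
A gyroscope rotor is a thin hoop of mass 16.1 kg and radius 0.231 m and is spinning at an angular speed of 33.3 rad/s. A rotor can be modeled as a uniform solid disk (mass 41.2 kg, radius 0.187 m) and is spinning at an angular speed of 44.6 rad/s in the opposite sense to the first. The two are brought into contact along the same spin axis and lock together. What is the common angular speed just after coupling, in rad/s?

No external torque acts about the common axis, so total angular momentum is conserved.
Moments of inertia: I_A = (16.1)(0.231)² = 0.8591 kg·m²; I_B = ½(41.2)(0.187)² = 0.7204 kg·m².
Taking A's sense as positive: L = (0.8591)(33.3) − (0.7204)(44.6) = -3.520 kg·m²·rad/s.
Combined I = 0.8591 + 0.7204 = 1.579 kg·m².
ω_f = L / I = -3.520 / 1.579 = -2.228 rad/s.

|ω_f| ≈ 2.23 rad/s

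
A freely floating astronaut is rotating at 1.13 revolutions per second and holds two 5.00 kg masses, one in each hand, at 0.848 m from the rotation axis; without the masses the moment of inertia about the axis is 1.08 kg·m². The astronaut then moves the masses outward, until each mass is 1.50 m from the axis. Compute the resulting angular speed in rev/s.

ω₂ ≈ 0.396 rev/s

With no external torque about the axis, L is conserved: I₁ω₁ = I₂ω₂.
I₁ = 1.08 + 2(5.00)(0.848)² = 8.271 kg·m²; I₂ = 1.08 + 2(5.00)(1.50)² = 23.58 kg·m².
ω₂ = I₁ω₁ / I₂ = (8.271)(1.13 rev/s) / (23.58) = 0.3964 rev/s.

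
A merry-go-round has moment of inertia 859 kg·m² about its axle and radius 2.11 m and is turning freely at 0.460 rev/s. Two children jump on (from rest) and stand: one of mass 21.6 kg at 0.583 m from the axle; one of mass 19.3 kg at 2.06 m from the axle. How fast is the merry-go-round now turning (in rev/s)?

ω_f ≈ 0.417 rev/s

The added mass arrives with no angular momentum about the axle, and any external torque about the axle is negligible, so the system's angular momentum is conserved.
Added inertia Σmr² = (21.6)(0.583)² + (19.3)(2.06)² = 89.24 kg·m²; I_f = 859.0 + 89.24 = 948.2 kg·m².
ω_f = I_p ω_i / I_f = (859.0)(0.460) / 948.2 = 0.4167 rev/s.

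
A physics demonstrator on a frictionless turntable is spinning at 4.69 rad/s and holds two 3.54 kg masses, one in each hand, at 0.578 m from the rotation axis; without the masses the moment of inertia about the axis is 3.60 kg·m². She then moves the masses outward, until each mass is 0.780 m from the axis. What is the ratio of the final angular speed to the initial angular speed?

ω₂/ω₁ ≈ 0.754

With no external torque about the axis, L is conserved: I₁ω₁ = I₂ω₂.
I₁ = 3.60 + 2(3.54)(0.578)² = 5.965 kg·m²; I₂ = 3.60 + 2(3.54)(0.780)² = 7.907 kg·m².
ω₂/ω₁ = I₁/I₂ = 5.965 / 7.907 = 0.7544.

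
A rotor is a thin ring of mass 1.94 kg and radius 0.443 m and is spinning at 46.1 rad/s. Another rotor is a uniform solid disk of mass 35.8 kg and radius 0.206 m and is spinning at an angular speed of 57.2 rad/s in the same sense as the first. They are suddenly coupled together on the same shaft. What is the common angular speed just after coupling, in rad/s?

|ω_f| ≈ 53.5 rad/s

The coupling torques are internal; angular momentum about the shared axis is conserved.
Moments of inertia: I_A = (1.94)(0.443)² = 0.3807 kg·m²; I_B = ½(35.8)(0.206)² = 0.7596 kg·m².
Taking A's sense as positive: L = (0.3807)(46.1) + (0.7596)(57.2) = 61.00 kg·m²·rad/s.
Combined I = 0.3807 + 0.7596 = 1.140 kg·m².
ω_f = L / I = 61.00 / 1.140 = 53.49 rad/s.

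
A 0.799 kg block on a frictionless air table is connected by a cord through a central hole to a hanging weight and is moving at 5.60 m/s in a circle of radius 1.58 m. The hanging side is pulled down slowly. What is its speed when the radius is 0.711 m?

The only horizontal force on the mass is along the cord (radial), so it exerts no torque about the hole and angular momentum m v r is conserved.
v₂ = v₁ r₁ / r₂ = (5.60)(1.58) / (0.711) = 12.44 m/s.

v₂ ≈ 12.4 m/s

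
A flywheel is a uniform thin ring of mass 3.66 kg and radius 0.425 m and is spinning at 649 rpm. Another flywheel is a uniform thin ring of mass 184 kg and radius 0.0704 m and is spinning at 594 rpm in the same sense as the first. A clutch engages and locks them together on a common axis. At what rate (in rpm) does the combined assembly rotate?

The coupling torques are internal; angular momentum about the shared axis is conserved.
Moments of inertia: I_A = (3.66)(0.425)² = 0.6611 kg·m²; I_B = (184)(0.0704)² = 0.9119 kg·m².
Taking A's sense as positive: L = (0.6611)(649) + (0.9119)(594) = 970.7 kg·m²·rpm.
Combined I = 0.6611 + 0.9119 = 1.573 kg·m².
ω_f = L / I = 970.7 / 1.573 = 617.1 rpm.

|ω_f| ≈ 617 rpm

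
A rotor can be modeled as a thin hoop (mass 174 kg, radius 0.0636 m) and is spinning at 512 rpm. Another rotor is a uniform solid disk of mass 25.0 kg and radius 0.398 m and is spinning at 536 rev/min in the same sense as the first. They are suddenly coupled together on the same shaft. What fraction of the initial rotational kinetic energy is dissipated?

fraction ≈ 0.000397

No external torque acts about the common axis, so total angular momentum is conserved.
Moments of inertia: I_A = (174)(0.0636)² = 0.7038 kg·m²; I_B = ½(25.0)(0.398)² = 1.980 kg·m².
Taking A's sense as positive: L = (0.7038)(512) + (1.980)(536) = 1422 kg·m²·rpm.
Combined I = 0.7038 + 1.980 = 2.684 kg·m².
ω_f = L / I = 1422 / 2.684 = 529.7 rpm.
KE_i = ½ΣIω² = 4131 J; KE_f = ½(2.684)(55.47)² = 4129 J.
Fraction dissipated = (KE_i − KE_f)/KE_i = 0.0003970.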